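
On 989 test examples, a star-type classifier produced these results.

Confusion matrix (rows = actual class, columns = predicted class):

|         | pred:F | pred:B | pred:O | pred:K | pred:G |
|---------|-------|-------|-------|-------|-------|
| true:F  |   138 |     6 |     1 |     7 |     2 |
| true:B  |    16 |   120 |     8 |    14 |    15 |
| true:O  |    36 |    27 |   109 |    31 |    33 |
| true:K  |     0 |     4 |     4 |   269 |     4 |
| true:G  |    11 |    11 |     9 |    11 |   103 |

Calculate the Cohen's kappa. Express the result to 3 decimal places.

0.679

Observed agreement pₒ = trace/N = 739/989 = 0.7472
Expected agreement pₑ = Σ (rowᵢ·colᵢ)/N² = (154·201 + 173·168 + 236·131 + 281·332 + 145·157)/989² = 0.2116
κ = (pₒ − pₑ)/(1 − pₑ) = (0.7472 − 0.2116)/(1 − 0.2116) = 0.679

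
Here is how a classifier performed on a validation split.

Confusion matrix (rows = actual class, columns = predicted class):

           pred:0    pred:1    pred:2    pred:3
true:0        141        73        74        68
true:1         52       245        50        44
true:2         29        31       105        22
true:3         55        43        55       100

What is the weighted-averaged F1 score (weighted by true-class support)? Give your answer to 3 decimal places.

0.498

Per-class F1 score (2·TP/(2·TP+FP+FN)):
  0: TP=141, FP=52+29+55=136, FN=73+74+68=215 → 282/633 = 0.4455
  1: TP=245, FP=73+31+43=147, FN=52+50+44=146 → 490/783 = 0.6258
  2: TP=105, FP=74+50+55=179, FN=29+31+22=82 → 210/471 = 0.4459
  3: TP=100, FP=68+44+22=134, FN=55+43+55=153 → 200/487 = 0.4107
Weighted-F1 score = Σ (supportᵢ/N)·F1 scoreᵢ with N=1187: (356/1187)·0.4455 + (391/1187)·0.6258 + (187/1187)·0.4459 + (253/1187)·0.4107 = 0.498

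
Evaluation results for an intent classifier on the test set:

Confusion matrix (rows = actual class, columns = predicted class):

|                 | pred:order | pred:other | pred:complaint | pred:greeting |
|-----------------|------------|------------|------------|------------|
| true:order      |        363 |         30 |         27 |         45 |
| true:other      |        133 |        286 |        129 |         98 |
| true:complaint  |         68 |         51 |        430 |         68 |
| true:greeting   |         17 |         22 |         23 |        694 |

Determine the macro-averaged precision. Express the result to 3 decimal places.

Per-class precision (TP/(TP+FP)):
  order: TP=363, FP=133+68+17=218 → 363/581 = 0.6248
  other: TP=286, FP=30+51+22=103 → 286/389 = 0.7352
  complaint: TP=430, FP=27+129+23=179 → 430/609 = 0.7061
  greeting: TP=694, FP=45+98+68=211 → 694/905 = 0.7669
Macro-precision = mean = (0.6248 + 0.7352 + 0.7061 + 0.7669) / 4 = 0.708

0.708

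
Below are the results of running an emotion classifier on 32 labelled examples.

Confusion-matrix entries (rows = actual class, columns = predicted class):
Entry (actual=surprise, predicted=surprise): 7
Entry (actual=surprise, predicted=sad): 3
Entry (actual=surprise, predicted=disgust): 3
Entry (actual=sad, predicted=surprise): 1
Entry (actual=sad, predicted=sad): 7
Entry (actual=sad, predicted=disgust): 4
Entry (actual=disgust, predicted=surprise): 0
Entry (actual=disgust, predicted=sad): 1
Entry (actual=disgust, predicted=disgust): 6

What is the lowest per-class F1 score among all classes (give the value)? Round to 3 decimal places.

Per-class F1 score (2·TP/(2·TP+FP+FN)):
  surprise: TP=7, FP=1+0=1, FN=3+3=6 → 14/21 = 0.6667
  sad: TP=7, FP=3+1=4, FN=1+4=5 → 14/23 = 0.6087
  disgust: TP=6, FP=3+4=7, FN=0+1=1 → 12/20 = 0.6000
Lowest is class 'disgust' with F1 score = 0.600.

0.600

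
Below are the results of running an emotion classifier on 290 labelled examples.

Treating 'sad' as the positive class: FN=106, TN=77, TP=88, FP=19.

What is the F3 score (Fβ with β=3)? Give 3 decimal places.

0.475

Fβ = (1+β²)·TP / ((1+β²)·TP + β²·FN + FP), with β²=9
= 10·88 / (10·88 + 9·106 + 19) = 0.475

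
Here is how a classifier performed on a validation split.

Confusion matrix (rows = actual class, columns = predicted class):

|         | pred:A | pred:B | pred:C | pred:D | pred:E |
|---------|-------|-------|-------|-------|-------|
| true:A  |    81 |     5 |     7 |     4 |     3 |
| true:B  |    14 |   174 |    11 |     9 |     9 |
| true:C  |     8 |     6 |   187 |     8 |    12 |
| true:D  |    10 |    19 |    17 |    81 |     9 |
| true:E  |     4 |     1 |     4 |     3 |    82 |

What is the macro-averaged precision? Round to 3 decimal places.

Per-class precision (TP/(TP+FP)):
  A: TP=81, FP=14+8+10+4=36 → 81/117 = 0.6923
  B: TP=174, FP=5+6+19+1=31 → 174/205 = 0.8488
  C: TP=187, FP=7+11+17+4=39 → 187/226 = 0.8274
  D: TP=81, FP=4+9+8+3=24 → 81/105 = 0.7714
  E: TP=82, FP=3+9+12+9=33 → 82/115 = 0.7130
Macro-precision = mean = (0.6923 + 0.8488 + 0.8274 + 0.7714 + 0.7130) / 5 = 0.771

0.771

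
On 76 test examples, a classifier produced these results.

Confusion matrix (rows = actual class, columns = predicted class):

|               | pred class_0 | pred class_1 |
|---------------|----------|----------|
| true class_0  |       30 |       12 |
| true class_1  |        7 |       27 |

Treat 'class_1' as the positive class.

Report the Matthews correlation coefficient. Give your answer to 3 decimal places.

0.506

MCC = (TP·TN − FP·FN) / √((TP+FP)(TP+FN)(TN+FP)(TN+FN))
Numerator = 27·30 − 12·7 = 726
Denominator = √(39·34·42·37) = √2060604 = 1435.4804
MCC = 726 / 1435.4804 = 0.506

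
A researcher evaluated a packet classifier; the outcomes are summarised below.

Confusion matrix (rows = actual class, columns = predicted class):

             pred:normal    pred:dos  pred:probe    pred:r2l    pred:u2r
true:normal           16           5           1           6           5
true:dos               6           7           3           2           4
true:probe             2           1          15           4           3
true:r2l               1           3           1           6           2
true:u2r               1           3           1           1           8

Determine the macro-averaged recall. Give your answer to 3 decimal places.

0.487

Per-class recall (TP/(TP+FN)):
  normal: TP=16, FN=5+1+6+5=17 → 16/33 = 0.4848
  dos: TP=7, FN=6+3+2+4=15 → 7/22 = 0.3182
  probe: TP=15, FN=2+1+4+3=10 → 15/25 = 0.6000
  r2l: TP=6, FN=1+3+1+2=7 → 6/13 = 0.4615
  u2r: TP=8, FN=1+3+1+1=6 → 8/14 = 0.5714
Macro-recall = mean = (0.4848 + 0.3182 + 0.6000 + 0.4615 + 0.5714) / 5 = 0.487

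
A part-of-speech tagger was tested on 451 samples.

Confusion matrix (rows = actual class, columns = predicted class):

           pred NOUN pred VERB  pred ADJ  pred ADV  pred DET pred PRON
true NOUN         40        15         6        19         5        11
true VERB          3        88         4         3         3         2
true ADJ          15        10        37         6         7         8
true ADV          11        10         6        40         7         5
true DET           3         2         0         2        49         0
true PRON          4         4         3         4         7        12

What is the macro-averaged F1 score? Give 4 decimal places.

0.5573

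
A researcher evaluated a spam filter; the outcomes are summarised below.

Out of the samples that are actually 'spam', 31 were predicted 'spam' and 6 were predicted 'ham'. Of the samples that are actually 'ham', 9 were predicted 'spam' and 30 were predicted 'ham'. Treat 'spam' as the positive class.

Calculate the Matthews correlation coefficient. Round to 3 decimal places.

MCC = (TP·TN − FP·FN) / √((TP+FP)(TP+FN)(TN+FP)(TN+FN))
Numerator = 31·30 − 9·6 = 876
Denominator = √(40·37·39·36) = √2077920 = 1441.4992
MCC = 876 / 1441.4992 = 0.608

0.608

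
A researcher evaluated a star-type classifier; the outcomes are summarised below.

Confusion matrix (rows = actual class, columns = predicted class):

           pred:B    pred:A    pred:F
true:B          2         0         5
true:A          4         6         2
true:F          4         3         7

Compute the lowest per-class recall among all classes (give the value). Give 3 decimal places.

0.286

Per-class recall (TP/(TP+FN)):
  B: TP=2, FN=0+5=5 → 2/7 = 0.2857
  A: TP=6, FN=4+2=6 → 6/12 = 0.5000
  F: TP=7, FN=4+3=7 → 7/14 = 0.5000
Lowest is class 'B' with recall = 0.286.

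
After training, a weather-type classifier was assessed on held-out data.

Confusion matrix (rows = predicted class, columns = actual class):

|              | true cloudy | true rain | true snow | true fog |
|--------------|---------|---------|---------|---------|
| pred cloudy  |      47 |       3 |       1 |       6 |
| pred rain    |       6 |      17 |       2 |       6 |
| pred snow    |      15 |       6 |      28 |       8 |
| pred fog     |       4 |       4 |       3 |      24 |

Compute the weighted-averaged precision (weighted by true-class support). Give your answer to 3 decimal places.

Per-class precision (TP/(TP+FP)):
  cloudy: TP=47, FP=3+1+6=10 → 47/57 = 0.8246
  rain: TP=17, FP=6+2+6=14 → 17/31 = 0.5484
  snow: TP=28, FP=15+6+8=29 → 28/57 = 0.4912
  fog: TP=24, FP=4+4+3=11 → 24/35 = 0.6857
Weighted-precision = Σ (supportᵢ/N)·precisionᵢ with N=180: (72/180)·0.8246 + (30/180)·0.5484 + (34/180)·0.4912 + (44/180)·0.6857 = 0.682

0.682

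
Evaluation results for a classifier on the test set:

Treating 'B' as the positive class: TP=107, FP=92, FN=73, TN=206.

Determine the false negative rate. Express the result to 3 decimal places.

0.406

FNR = FN/(FN+TP) = 73/(73+107) = 0.406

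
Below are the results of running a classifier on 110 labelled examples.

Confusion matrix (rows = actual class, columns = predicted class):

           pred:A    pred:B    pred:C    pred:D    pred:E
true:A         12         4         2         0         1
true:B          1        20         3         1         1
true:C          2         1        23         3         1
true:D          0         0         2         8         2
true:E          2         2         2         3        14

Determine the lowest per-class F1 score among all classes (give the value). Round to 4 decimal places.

0.5926

Per-class F1 score (2·TP/(2·TP+FP+FN)):
  A: TP=12, FP=1+2+0+2=5, FN=4+2+0+1=7 → 24/36 = 0.66667
  B: TP=20, FP=4+1+0+2=7, FN=1+3+1+1=6 → 40/53 = 0.75472
  C: TP=23, FP=2+3+2+2=9, FN=2+1+3+1=7 → 46/62 = 0.74194
  D: TP=8, FP=0+1+3+3=7, FN=0+0+2+2=4 → 16/27 = 0.59259
  E: TP=14, FP=1+1+1+2=5, FN=2+2+2+3=9 → 28/42 = 0.66667
Lowest is class 'D' with F1 score = 0.5926.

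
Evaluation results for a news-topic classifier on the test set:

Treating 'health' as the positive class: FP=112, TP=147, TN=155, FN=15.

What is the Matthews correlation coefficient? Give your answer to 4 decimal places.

MCC = (TP·TN − FP·FN) / √((TP+FP)(TP+FN)(TN+FP)(TN+FN))
Numerator = 147·155 − 112·15 = 21105
Denominator = √(259·162·267·170) = √1904473620 = 43640.2752
MCC = 21105 / 43640.2752 = 0.4836

0.4836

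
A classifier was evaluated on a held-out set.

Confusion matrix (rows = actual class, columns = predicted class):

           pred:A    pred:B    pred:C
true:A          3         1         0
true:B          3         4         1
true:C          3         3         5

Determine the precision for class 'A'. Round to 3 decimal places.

precision = TP/(TP+FP).
A: TP=3, FP=3+3=6 → 3/9 = 0.3333

0.333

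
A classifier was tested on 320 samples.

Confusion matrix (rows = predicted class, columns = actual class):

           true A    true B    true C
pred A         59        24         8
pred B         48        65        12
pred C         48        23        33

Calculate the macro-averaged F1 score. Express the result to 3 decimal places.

Per-class F1 score (2·TP/(2·TP+FP+FN)):
  A: TP=59, FP=24+8=32, FN=48+48=96 → 118/246 = 0.4797
  B: TP=65, FP=48+12=60, FN=24+23=47 → 130/237 = 0.5485
  C: TP=33, FP=48+23=71, FN=8+12=20 → 66/157 = 0.4204
Macro-F1 score = mean = (0.4797 + 0.5485 + 0.4204) / 3 = 0.483

0.483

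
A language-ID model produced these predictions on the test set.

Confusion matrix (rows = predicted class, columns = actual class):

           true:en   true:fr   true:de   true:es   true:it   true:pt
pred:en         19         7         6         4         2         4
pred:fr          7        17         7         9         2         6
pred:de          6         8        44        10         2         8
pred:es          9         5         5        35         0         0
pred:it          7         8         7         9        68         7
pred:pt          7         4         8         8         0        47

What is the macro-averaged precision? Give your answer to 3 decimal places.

0.549

Per-class precision (TP/(TP+FP)):
  en: TP=19, FP=7+6+4+2+4=23 → 19/42 = 0.4524
  fr: TP=17, FP=7+7+9+2+6=31 → 17/48 = 0.3542
  de: TP=44, FP=6+8+10+2+8=34 → 44/78 = 0.5641
  es: TP=35, FP=9+5+5+0+0=19 → 35/54 = 0.6481
  it: TP=68, FP=7+8+7+9+7=38 → 68/106 = 0.6415
  pt: TP=47, FP=7+4+8+8+0=27 → 47/74 = 0.6351
Macro-precision = mean = (0.4524 + 0.3542 + 0.5641 + 0.6481 + 0.6415 + 0.6351) / 6 = 0.549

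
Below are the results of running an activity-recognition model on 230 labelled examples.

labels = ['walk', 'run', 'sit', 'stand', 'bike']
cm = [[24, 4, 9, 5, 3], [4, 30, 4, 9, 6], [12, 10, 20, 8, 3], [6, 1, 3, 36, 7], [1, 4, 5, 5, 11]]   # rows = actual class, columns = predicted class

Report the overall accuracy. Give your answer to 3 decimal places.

0.526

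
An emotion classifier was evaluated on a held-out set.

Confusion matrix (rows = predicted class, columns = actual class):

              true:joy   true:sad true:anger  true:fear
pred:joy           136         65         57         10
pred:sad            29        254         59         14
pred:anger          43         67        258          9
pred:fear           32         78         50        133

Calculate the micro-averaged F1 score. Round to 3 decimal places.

0.604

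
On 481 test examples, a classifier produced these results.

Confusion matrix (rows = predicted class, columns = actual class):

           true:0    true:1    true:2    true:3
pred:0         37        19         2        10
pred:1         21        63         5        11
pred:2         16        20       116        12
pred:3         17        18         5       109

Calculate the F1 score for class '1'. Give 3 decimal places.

0.573

F1 score = 2·TP/(2·TP+FP+FN).
1: TP=63, FP=21+5+11=37, FN=19+20+18=57 → 126/220 = 0.5727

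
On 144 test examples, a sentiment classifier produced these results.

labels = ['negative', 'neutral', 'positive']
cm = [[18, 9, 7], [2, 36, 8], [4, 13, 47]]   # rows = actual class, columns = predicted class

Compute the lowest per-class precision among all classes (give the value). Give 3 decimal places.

Per-class precision (TP/(TP+FP)):
  negative: TP=18, FP=2+4=6 → 18/24 = 0.7500
  neutral: TP=36, FP=9+13=22 → 36/58 = 0.6207
  positive: TP=47, FP=7+8=15 → 47/62 = 0.7581
Lowest is class 'neutral' with precision = 0.621.

0.621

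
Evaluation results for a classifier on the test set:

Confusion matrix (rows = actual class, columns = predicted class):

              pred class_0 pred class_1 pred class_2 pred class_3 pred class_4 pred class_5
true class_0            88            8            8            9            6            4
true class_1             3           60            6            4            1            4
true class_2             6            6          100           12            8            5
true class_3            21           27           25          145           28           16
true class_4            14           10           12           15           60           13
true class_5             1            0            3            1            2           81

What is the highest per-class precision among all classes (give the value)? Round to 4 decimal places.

0.7796

Per-class precision (TP/(TP+FP)):
  class_0: TP=88, FP=3+6+21+14+1=45 → 88/133 = 0.66165
  class_1: TP=60, FP=8+6+27+10+0=51 → 60/111 = 0.54054
  class_2: TP=100, FP=8+6+25+12+3=54 → 100/154 = 0.64935
  class_3: TP=145, FP=9+4+12+15+1=41 → 145/186 = 0.77957
  class_4: TP=60, FP=6+1+8+28+2=45 → 60/105 = 0.57143
  class_5: TP=81, FP=4+4+5+16+13=42 → 81/123 = 0.65854
Highest is class 'class_3' with precision = 0.7796.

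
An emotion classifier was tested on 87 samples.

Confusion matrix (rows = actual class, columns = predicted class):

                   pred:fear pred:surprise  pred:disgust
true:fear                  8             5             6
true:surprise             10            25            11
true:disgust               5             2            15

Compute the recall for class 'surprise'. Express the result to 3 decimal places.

0.543

One-vs-rest for 'surprise': TP = diagonal; FP = other classes predicted 'surprise'; FN = 'surprise' predicted as other.
recall = TP/(TP+FN).
surprise: TP=25, FN=10+11=21 → 25/46 = 0.5435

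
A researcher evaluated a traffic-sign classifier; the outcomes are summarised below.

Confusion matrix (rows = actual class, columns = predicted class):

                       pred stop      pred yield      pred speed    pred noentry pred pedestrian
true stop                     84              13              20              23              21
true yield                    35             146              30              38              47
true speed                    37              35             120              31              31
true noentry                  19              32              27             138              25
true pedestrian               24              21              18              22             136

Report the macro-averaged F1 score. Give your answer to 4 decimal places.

0.5283

Per-class F1 score (2·TP/(2·TP+FP+FN)):
  stop: TP=84, FP=35+37+19+24=115, FN=13+20+23+21=77 → 168/360 = 0.46667
  yield: TP=146, FP=13+35+32+21=101, FN=35+30+38+47=150 → 292/543 = 0.53775
  speed: TP=120, FP=20+30+27+18=95, FN=37+35+31+31=134 → 240/469 = 0.51173
  noentry: TP=138, FP=23+38+31+22=114, FN=19+32+27+25=103 → 276/493 = 0.55984
  pedestrian: TP=136, FP=21+47+31+25=124, FN=24+21+18+22=85 → 272/481 = 0.56549
Macro-F1 score = mean = (0.46667 + 0.53775 + 0.51173 + 0.55984 + 0.56549) / 5 = 0.5283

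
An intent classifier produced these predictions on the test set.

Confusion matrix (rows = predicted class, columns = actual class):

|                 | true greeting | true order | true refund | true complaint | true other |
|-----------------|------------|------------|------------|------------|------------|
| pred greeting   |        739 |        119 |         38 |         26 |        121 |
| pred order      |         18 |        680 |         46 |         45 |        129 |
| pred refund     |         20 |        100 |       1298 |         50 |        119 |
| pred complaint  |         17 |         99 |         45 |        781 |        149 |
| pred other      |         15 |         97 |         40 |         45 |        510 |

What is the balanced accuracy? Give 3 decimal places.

0.748

Balanced accuracy = mean of per-class recall.
  greeting: recall = 739/809 = 0.9135
  order: recall = 680/1095 = 0.6210
  refund: recall = 1298/1467 = 0.8848
  complaint: recall = 781/947 = 0.8247
  other: recall = 510/1028 = 0.4961
Mean = (0.9135 + 0.6210 + 0.8848 + 0.8247 + 0.4961) / 5 = 0.748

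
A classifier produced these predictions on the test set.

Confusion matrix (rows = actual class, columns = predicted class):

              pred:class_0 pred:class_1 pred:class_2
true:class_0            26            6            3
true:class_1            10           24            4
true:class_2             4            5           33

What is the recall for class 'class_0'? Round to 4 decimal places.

recall = TP/(TP+FN).
class_0: TP=26, FN=6+3=9 → 26/35 = 0.74286

0.7429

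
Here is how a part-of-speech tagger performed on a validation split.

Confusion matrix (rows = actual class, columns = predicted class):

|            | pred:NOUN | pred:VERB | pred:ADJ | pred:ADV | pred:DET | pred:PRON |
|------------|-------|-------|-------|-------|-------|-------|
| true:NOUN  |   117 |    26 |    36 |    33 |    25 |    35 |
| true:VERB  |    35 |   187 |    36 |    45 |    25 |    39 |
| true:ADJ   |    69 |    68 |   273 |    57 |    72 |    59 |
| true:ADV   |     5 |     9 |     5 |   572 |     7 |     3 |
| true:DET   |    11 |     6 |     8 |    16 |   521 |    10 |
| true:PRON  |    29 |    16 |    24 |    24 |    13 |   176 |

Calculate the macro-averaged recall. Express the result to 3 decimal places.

Per-class recall (TP/(TP+FN)):
  NOUN: TP=117, FN=26+36+33+25+35=155 → 117/272 = 0.4301
  VERB: TP=187, FN=35+36+45+25+39=180 → 187/367 = 0.5095
  ADJ: TP=273, FN=69+68+57+72+59=325 → 273/598 = 0.4565
  ADV: TP=572, FN=5+9+5+7+3=29 → 572/601 = 0.9517
  DET: TP=521, FN=11+6+8+16+10=51 → 521/572 = 0.9108
  PRON: TP=176, FN=29+16+24+24+13=106 → 176/282 = 0.6241
Macro-recall = mean = (0.4301 + 0.5095 + 0.4565 + 0.9517 + 0.9108 + 0.6241) / 6 = 0.647

0.647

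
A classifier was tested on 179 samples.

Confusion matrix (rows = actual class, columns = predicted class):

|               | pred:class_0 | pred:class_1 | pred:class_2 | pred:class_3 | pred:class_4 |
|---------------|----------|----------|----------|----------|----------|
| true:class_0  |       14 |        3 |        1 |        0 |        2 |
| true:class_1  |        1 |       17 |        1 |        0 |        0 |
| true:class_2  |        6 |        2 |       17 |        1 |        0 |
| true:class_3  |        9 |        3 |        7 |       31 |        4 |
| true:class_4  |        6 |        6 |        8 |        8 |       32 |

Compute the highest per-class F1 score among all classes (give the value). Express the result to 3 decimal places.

0.680

Per-class F1 score (2·TP/(2·TP+FP+FN)):
  class_0: TP=14, FP=1+6+9+6=22, FN=3+1+0+2=6 → 28/56 = 0.5000
  class_1: TP=17, FP=3+2+3+6=14, FN=1+1+0+0=2 → 34/50 = 0.6800
  class_2: TP=17, FP=1+1+7+8=17, FN=6+2+1+0=9 → 34/60 = 0.5667
  class_3: TP=31, FP=0+0+1+8=9, FN=9+3+7+4=23 → 62/94 = 0.6596
  class_4: TP=32, FP=2+0+0+4=6, FN=6+6+8+8=28 → 64/98 = 0.6531
Highest is class 'class_1' with F1 score = 0.680.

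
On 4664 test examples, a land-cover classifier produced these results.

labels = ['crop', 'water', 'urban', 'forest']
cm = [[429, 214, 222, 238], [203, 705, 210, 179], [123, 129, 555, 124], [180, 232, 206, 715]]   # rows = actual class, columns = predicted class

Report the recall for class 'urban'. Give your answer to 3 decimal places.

Take TP from the diagonal, FP from the rest of the 'urban' prediction marginal, FN from the rest of the 'urban' actual marginal.
recall = TP/(TP+FN).
urban: TP=555, FN=123+129+124=376 → 555/931 = 0.5961

0.596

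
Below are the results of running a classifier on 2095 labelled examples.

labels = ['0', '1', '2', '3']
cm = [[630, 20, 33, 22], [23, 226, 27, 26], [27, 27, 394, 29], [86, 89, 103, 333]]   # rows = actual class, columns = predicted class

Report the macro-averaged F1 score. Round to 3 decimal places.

0.738

Per-class F1 score (2·TP/(2·TP+FP+FN)):
  0: TP=630, FP=23+27+86=136, FN=20+33+22=75 → 1260/1471 = 0.8566
  1: TP=226, FP=20+27+89=136, FN=23+27+26=76 → 452/664 = 0.6807
  2: TP=394, FP=33+27+103=163, FN=27+27+29=83 → 788/1034 = 0.7621
  3: TP=333, FP=22+26+29=77, FN=86+89+103=278 → 666/1021 = 0.6523
Macro-F1 score = mean = (0.8566 + 0.6807 + 0.7621 + 0.6523) / 4 = 0.738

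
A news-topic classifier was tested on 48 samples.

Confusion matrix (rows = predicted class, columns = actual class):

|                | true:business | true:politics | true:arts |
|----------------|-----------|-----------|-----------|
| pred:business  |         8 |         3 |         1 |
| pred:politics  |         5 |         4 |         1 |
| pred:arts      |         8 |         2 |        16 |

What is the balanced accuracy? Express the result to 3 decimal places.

0.571

Balanced accuracy = mean of per-class recall.
  business: recall = 8/21 = 0.3810
  politics: recall = 4/9 = 0.4444
  arts: recall = 16/18 = 0.8889
Mean = (0.3810 + 0.4444 + 0.8889) / 3 = 0.571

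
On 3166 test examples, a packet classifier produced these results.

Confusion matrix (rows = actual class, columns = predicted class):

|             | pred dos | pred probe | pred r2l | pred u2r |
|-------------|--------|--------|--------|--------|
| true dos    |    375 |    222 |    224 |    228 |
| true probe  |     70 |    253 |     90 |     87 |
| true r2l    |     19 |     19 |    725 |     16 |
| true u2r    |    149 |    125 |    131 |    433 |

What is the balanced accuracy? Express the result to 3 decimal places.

Balanced accuracy = mean of per-class recall.
  dos: recall = 375/1049 = 0.3575
  probe: recall = 253/500 = 0.5060
  r2l: recall = 725/779 = 0.9307
  u2r: recall = 433/838 = 0.5167
Mean = (0.3575 + 0.5060 + 0.9307 + 0.5167) / 4 = 0.578

0.578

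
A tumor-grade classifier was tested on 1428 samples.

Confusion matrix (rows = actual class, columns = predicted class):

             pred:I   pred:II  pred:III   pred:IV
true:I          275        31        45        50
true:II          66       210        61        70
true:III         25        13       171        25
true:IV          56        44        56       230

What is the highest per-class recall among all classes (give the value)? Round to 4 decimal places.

Per-class recall (TP/(TP+FN)):
  I: TP=275, FN=31+45+50=126 → 275/401 = 0.68579
  II: TP=210, FN=66+61+70=197 → 210/407 = 0.51597
  III: TP=171, FN=25+13+25=63 → 171/234 = 0.73077
  IV: TP=230, FN=56+44+56=156 → 230/386 = 0.59585
Highest is class 'III' with recall = 0.7308.

0.7308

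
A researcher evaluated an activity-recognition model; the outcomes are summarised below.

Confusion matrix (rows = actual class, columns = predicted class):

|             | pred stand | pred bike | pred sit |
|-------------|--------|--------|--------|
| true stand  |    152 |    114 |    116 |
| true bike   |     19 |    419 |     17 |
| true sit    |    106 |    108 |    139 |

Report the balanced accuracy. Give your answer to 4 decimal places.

Balanced accuracy = mean of per-class recall.
  stand: recall = 152/382 = 0.39791
  bike: recall = 419/455 = 0.92088
  sit: recall = 139/353 = 0.39377
Mean = (0.39791 + 0.92088 + 0.39377) / 3 = 0.5709

0.5709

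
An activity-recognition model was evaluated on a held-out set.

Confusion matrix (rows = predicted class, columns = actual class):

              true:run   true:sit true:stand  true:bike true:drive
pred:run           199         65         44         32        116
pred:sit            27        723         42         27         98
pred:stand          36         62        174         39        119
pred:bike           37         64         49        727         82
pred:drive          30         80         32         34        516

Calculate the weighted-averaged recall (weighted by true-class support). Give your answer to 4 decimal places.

Per-class recall (TP/(TP+FN)):
  run: TP=199, FN=27+36+37+30=130 → 199/329 = 0.60486
  sit: TP=723, FN=65+62+64+80=271 → 723/994 = 0.72736
  stand: TP=174, FN=44+42+49+32=167 → 174/341 = 0.51026
  bike: TP=727, FN=32+27+39+34=132 → 727/859 = 0.84633
  drive: TP=516, FN=116+98+119+82=415 → 516/931 = 0.55424
Weighted-recall = Σ (supportᵢ/N)·recallᵢ with N=3454: (329/3454)·0.60486 + (994/3454)·0.72736 + (341/3454)·0.51026 + (859/3454)·0.84633 + (931/3454)·0.55424 = 0.6772

0.6772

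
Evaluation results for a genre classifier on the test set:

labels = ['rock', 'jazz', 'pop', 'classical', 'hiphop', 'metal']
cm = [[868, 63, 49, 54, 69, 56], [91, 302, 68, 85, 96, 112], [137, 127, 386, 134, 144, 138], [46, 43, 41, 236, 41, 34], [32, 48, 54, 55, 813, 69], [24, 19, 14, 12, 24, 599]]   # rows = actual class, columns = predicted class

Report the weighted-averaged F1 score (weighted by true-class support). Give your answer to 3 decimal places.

Per-class F1 score (2·TP/(2·TP+FP+FN)):
  rock: TP=868, FP=91+137+46+32+24=330, FN=63+49+54+69+56=291 → 1736/2357 = 0.7365
  jazz: TP=302, FP=63+127+43+48+19=300, FN=91+68+85+96+112=452 → 604/1356 = 0.4454
  pop: TP=386, FP=49+68+41+54+14=226, FN=137+127+134+144+138=680 → 772/1678 = 0.4601
  classical: TP=236, FP=54+85+134+55+12=340, FN=46+43+41+41+34=205 → 472/1017 = 0.4641
  hiphop: TP=813, FP=69+96+144+41+24=374, FN=32+48+54+55+69=258 → 1626/2258 = 0.7201
  metal: TP=599, FP=56+112+138+34+69=409, FN=24+19+14+12+24=93 → 1198/1700 = 0.7047
Weighted-F1 score = Σ (supportᵢ/N)·F1 scoreᵢ with N=5183: (1159/5183)·0.7365 + (754/5183)·0.4454 + (1066/5183)·0.4601 + (441/5183)·0.4641 + (1071/5183)·0.7201 + (692/5183)·0.7047 = 0.606

0.606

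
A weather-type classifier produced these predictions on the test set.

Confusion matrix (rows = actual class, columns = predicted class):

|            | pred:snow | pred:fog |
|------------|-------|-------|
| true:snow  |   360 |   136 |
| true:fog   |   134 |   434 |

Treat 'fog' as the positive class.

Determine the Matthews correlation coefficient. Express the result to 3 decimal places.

0.490

MCC = (TP·TN − FP·FN) / √((TP+FP)(TP+FN)(TN+FP)(TN+FN))
Numerator = 434·360 − 136·134 = 138016
Denominator = √(570·568·496·494) = √79328970240 = 281653.9903
MCC = 138016 / 281653.9903 = 0.490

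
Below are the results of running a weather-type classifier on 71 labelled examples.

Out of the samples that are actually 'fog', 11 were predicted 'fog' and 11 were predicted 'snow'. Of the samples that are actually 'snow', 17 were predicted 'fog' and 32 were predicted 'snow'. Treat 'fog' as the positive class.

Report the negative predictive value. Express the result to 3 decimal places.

NPV = TN/(TN+FN) = 32/(32+11) = 0.744

0.744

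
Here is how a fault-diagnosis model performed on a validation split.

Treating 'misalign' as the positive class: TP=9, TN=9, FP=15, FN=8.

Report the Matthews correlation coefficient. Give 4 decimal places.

-0.0956

MCC = (TP·TN − FP·FN) / √((TP+FP)(TP+FN)(TN+FP)(TN+FN))
Numerator = 9·9 − 15·8 = -39
Denominator = √(24·17·24·17) = √166464 = 408.0000
MCC = -39 / 408.0000 = -0.0956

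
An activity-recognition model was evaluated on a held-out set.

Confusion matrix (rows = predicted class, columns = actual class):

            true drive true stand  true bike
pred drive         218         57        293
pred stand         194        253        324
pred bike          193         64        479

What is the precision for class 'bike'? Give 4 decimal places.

0.6508

One-vs-rest for 'bike': TP = diagonal; FP = other classes predicted 'bike'; FN = 'bike' predicted as other.
precision = TP/(TP+FP).
bike: TP=479, FP=193+64=257 → 479/736 = 0.65082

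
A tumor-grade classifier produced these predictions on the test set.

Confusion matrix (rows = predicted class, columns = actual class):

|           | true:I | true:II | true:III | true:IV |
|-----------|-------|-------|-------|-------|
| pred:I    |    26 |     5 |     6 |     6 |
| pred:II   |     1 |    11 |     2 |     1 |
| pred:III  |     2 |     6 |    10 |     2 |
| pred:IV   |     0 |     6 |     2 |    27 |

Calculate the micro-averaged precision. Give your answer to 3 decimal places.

0.655

Micro-averaging pools counts across classes: ΣTP=74, ΣFP=39, ΣFN=39.
Micro-precision = TP/(TP+FP) on pooled counts = 0.655 (equals overall accuracy in single-label multiclass).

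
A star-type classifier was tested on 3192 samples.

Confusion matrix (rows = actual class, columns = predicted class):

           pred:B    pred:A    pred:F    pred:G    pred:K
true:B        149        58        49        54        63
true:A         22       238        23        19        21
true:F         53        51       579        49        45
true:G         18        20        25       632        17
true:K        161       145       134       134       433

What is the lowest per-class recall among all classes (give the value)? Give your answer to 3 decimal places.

Per-class recall (TP/(TP+FN)):
  B: TP=149, FN=58+49+54+63=224 → 149/373 = 0.3995
  A: TP=238, FN=22+23+19+21=85 → 238/323 = 0.7368
  F: TP=579, FN=53+51+49+45=198 → 579/777 = 0.7452
  G: TP=632, FN=18+20+25+17=80 → 632/712 = 0.8876
  K: TP=433, FN=161+145+134+134=574 → 433/1007 = 0.4300
Lowest is class 'B' with recall = 0.399.

0.399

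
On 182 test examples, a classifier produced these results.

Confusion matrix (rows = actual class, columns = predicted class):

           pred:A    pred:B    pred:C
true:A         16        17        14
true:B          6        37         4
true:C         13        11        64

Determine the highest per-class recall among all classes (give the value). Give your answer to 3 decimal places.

0.787

Per-class recall (TP/(TP+FN)):
  A: TP=16, FN=17+14=31 → 16/47 = 0.3404
  B: TP=37, FN=6+4=10 → 37/47 = 0.7872
  C: TP=64, FN=13+11=24 → 64/88 = 0.7273
Highest is class 'B' with recall = 0.787.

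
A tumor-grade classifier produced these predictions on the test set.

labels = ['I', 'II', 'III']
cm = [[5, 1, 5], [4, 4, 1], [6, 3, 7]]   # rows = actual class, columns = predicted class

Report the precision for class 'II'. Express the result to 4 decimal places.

0.5000

precision = TP/(TP+FP).
II: TP=4, FP=1+3=4 → 4/8 = 0.50000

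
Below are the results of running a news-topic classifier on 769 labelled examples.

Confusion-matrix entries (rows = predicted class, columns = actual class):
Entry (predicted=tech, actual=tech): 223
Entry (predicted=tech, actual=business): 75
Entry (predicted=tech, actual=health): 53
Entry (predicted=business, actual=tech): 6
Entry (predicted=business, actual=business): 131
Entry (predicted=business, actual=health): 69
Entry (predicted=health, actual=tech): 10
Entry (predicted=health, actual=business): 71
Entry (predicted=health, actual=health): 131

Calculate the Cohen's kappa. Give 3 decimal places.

0.450

Observed agreement pₒ = trace/N = 485/769 = 0.6307
Expected agreement pₑ = Σ (rowᵢ·colᵢ)/N² = (239·351 + 277·206 + 253·212)/769² = 0.3290
κ = (pₒ − pₑ)/(1 − pₑ) = (0.6307 − 0.3290)/(1 − 0.3290) = 0.450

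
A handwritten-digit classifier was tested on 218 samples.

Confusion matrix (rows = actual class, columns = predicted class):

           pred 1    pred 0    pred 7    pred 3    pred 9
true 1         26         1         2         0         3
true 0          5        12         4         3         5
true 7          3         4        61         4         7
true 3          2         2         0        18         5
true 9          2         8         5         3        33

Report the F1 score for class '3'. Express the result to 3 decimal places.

0.655

F1 score = 2·TP/(2·TP+FP+FN).
3: TP=18, FP=0+3+4+3=10, FN=2+2+0+5=9 → 36/55 = 0.6545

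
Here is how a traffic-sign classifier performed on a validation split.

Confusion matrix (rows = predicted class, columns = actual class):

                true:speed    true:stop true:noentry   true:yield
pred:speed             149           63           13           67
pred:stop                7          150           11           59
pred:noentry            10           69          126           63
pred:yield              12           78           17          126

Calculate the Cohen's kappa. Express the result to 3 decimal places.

Observed agreement pₒ = trace/N = 551/1020 = 0.5402
Expected agreement pₑ = Σ (rowᵢ·colᵢ)/N² = (178·292 + 360·227 + 167·268 + 315·233)/1020² = 0.2421
κ = (pₒ − pₑ)/(1 − pₑ) = (0.5402 − 0.2421)/(1 − 0.2421) = 0.393

0.393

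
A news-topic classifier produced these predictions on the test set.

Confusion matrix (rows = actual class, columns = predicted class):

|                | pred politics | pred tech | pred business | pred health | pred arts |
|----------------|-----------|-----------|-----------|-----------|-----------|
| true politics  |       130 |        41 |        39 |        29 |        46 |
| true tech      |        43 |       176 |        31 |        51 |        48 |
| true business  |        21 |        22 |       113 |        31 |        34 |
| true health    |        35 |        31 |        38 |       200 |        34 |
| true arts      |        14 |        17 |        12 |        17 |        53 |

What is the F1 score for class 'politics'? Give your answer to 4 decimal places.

0.4924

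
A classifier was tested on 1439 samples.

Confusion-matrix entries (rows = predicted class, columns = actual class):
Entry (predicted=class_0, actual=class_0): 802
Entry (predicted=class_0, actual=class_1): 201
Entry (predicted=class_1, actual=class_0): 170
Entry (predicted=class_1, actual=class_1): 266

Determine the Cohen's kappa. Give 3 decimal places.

0.402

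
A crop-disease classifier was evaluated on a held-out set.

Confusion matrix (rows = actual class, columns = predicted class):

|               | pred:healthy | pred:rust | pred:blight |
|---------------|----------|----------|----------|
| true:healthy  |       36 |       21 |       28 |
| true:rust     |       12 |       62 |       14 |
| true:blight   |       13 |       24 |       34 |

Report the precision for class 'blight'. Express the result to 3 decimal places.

0.447

Treat 'blight' as positive and all other classes as negative.
precision = TP/(TP+FP).
blight: TP=34, FP=28+14=42 → 34/76 = 0.4474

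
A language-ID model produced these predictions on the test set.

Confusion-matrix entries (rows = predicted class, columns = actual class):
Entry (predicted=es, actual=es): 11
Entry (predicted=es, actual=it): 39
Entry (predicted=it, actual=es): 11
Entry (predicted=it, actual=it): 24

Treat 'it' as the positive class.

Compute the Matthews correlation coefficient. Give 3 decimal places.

MCC = (TP·TN − FP·FN) / √((TP+FP)(TP+FN)(TN+FP)(TN+FN))
Numerator = 24·11 − 11·39 = -165
Denominator = √(35·63·22·50) = √2425500 = 1557.4017
MCC = -165 / 1557.4017 = -0.106

-0.106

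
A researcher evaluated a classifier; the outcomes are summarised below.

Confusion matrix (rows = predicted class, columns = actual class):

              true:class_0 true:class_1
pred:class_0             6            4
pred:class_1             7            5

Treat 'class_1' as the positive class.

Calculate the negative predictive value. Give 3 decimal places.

NPV = TN/(TN+FN) = 6/(6+4) = 0.600

0.600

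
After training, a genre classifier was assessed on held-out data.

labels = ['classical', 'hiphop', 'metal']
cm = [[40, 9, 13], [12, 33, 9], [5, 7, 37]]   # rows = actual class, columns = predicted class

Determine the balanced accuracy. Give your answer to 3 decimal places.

0.670

Balanced accuracy = mean of per-class recall.
  classical: recall = 40/62 = 0.6452
  hiphop: recall = 33/54 = 0.6111
  metal: recall = 37/49 = 0.7551
Mean = (0.6452 + 0.6111 + 0.7551) / 3 = 0.670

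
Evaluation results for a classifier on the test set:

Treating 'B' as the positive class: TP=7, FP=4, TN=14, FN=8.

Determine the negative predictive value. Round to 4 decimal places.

0.6364

NPV = TN/(TN+FN) = 14/(14+8) = 0.6364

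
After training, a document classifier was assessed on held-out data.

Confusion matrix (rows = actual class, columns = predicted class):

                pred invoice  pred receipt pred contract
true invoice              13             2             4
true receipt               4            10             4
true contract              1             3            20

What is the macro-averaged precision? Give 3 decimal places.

Per-class precision (TP/(TP+FP)):
  invoice: TP=13, FP=4+1=5 → 13/18 = 0.7222
  receipt: TP=10, FP=2+3=5 → 10/15 = 0.6667
  contract: TP=20, FP=4+4=8 → 20/28 = 0.7143
Macro-precision = mean = (0.7222 + 0.6667 + 0.7143) / 3 = 0.701

0.701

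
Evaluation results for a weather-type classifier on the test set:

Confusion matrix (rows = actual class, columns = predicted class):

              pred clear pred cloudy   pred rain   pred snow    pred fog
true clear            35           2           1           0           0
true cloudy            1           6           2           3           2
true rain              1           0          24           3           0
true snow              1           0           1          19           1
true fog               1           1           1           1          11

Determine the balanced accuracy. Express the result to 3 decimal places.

0.761

Balanced accuracy = mean of per-class recall.
  clear: recall = 35/38 = 0.9211
  cloudy: recall = 6/14 = 0.4286
  rain: recall = 24/28 = 0.8571
  snow: recall = 19/22 = 0.8636
  fog: recall = 11/15 = 0.7333
Mean = (0.9211 + 0.4286 + 0.8571 + 0.8636 + 0.7333) / 5 = 0.761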